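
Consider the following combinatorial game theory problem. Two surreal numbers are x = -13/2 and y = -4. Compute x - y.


x = -13/2, y = -4
Converting to common denominator: 2
x = -13/2, y = -8/2
x - y = -13/2 - -4 = -5/2

-5/2


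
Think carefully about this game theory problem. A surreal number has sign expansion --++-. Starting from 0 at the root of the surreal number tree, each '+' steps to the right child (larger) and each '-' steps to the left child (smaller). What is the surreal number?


Sign expansion: --++-
Rule: track bounds (lo, hi), initially (-inf, +inf). On '+', the current value becomes lo and we move to the simplest number in (value, hi): value + 1 if hi = +inf, otherwise the midpoint (value + hi)/2. On '-', the current value becomes hi and we move to value - 1 if lo = -inf, otherwise the midpoint (lo + value)/2.
Start at 0.
Step 1: sign = -, move left. Bounds: (-inf, 0). Value = -1
Step 2: sign = -, move left. Bounds: (-inf, -1). Value = -2
Step 3: sign = +, move right. Bounds: (-2, -1). Value = -3/2
Step 4: sign = +, move right. Bounds: (-3/2, -1). Value = -5/4
Step 5: sign = -, move left. Bounds: (-3/2, -5/4). Value = -11/8
The surreal number with sign expansion --++- is -11/8.

-11/8


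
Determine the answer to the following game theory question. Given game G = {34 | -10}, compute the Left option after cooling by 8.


Original game: {34 | -10} (a switch {a | b} with a > b).
Cooling by t (for t below the temperature (a - b)/2 = 22) taxes each move by t: {a | b} cooled by t is {a - t | b + t}.
Cooling amount: t = 8
Cooled Left option: 34 - 8 = 26
Cooled Right option: -10 + 8 = -2
Cooled game: {26 | -2}
Left option = 26

26


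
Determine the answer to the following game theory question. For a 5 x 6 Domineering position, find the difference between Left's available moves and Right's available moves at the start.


Board is 5 x 6 (rows x cols).
Left (vertical) placements: (rows-1) * cols = 4 * 6 = 24
Right (horizontal) placements: rows * (cols-1) = 5 * 5 = 25
Advantage = Left - Right = 24 - 25 = -1

-1


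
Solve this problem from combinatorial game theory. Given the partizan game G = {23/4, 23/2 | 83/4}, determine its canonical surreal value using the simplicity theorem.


Left options: {23/4, 23/2}, max = 23/2
Right options: {83/4}, min = 83/4
All options are numbers and max(Left) < min(Right), so by the simplicity theorem the value is the simplest (earliest-born) number strictly between 23/2 and 83/4.
Integers 12 through 20 all lie strictly between 23/2 and 83/4.
Among integers, the simplest (lowest birthday = smallest |n|; 0 is born on day 0, +-n on day n) is 12.
No non-integer in the interval can be simpler: if x is a non-integer in the interval, then floor(x) or ceil(x) also lies in the interval (the interval contains an integer), and both are proper prefixes of x's sign expansion, i.e. born earlier. So the game value is 12.
Game value = 12

12


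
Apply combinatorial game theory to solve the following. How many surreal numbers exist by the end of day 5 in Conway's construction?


Day 0: {|} = 0 is born. Count = 1.
Day n: the number of surreal numbers born by day n is 2^(n+1) - 1.
By day 0: 2^1 - 1 = 1
By day 1: 2^2 - 1 = 3
By day 2: 2^3 - 1 = 7
By day 3: 2^4 - 1 = 15
By day 4: 2^5 - 1 = 31
By day 5: 2^6 - 1 = 63
By day 5: 63 surreal numbers.

63


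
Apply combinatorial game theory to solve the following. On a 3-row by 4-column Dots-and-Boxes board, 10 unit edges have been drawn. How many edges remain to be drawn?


Grid: 3 x 4 boxes, i.e. 4 rows and 5 columns of dots.
Horizontal edges: (rows + 1) * cols = 4 * 4 = 16
Vertical edges: rows * (cols + 1) = 3 * 5 = 15
Total edges: 16 + 15 = 31
Edges drawn: 10
Remaining: 31 - 10 = 21

21


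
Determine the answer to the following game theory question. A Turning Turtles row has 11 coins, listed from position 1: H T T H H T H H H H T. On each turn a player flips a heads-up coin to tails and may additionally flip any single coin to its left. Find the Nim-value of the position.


Coins: H T T H H T H H H H T
Key fact: a single head at position k behaves exactly like a Nim heap of size k (turning it to T and optionally flipping a coin at j < k corresponds to moving the heap from k to j, or to 0), and heads combine as a disjunctive sum (two heads at the same place would cancel, matching j XOR j = 0). So the Nim-value is the XOR of the 1-indexed positions of the heads.
Face-up positions (1-indexed): [1, 4, 5, 7, 8, 9, 10]
XOR 0 with 1: 0 XOR 1 = 1
XOR 1 with 4: 1 XOR 4 = 5
XOR 5 with 5: 5 XOR 5 = 0
XOR 0 with 7: 0 XOR 7 = 7
XOR 7 with 8: 7 XOR 8 = 15
XOR 15 with 9: 15 XOR 9 = 6
XOR 6 with 10: 6 XOR 10 = 12
Nim-value = 12

12


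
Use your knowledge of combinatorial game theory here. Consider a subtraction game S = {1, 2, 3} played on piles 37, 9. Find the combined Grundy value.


Subtraction set: {1, 2, 3}
For this subtraction set, G(n) = n mod 4 (period = max + 1 = 4).
Pile 1 (size 37): G(37) = 37 mod 4 = 1
Pile 2 (size 9): G(9) = 9 mod 4 = 1
Total Grundy value = XOR of all: 1 XOR 1 = 0

0


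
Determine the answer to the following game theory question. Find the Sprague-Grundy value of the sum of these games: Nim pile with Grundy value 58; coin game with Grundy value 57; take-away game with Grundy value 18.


By the Sprague-Grundy theorem, the Grundy value of a sum of games is the XOR of individual Grundy values.
Nim pile: Grundy value = 58. Running XOR: 0 XOR 58 = 58
coin game: Grundy value = 57. Running XOR: 58 XOR 57 = 3
take-away game: Grundy value = 18. Running XOR: 3 XOR 18 = 17
The combined Grundy value is 17.

17


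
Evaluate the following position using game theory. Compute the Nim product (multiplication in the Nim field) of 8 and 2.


Nim multiplication is bilinear over XOR: (u XOR v) * w = (u*w) XOR (v*w).
So we split each operand into its bit components and XOR the pairwise Nim products.
8 = 8 (as XOR of powers of 2).
2 = 2 (as XOR of powers of 2).
Using the standard Nim-product table on single bits:
  2*2 = 3,   2*4 = 8,   2*8 = 12,
  4*4 = 6,   4*8 = 11,  8*8 = 13,
and  1*x = x (identity), k*l = l*k (commutative).
Pairwise Nim products:
  8 * 2 = 12
XOR them: 12 = 12.
Result: 8 * 2 = 12 (in Nim).

12


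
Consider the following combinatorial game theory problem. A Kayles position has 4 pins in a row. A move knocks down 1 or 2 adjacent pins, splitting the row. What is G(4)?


Kayles: a move removes 1 or 2 adjacent pins from a contiguous row.
Removing pins from a row of k leaves two independent rows (a, b) with a + b = k - 1 (one pin) or a + b = k - 2 (two pins); an end removal gives a = 0.
By Sprague-Grundy, G(k) = mex{ G(a) XOR G(b) } over all these splits. G(0) = 0.
G(1): splits (0,0):0^0=0 -> mex({0}) = 1
G(2): splits (0,1):0^1=1 (0,0):0^0=0 -> mex({0, 1}) = 2
G(3): splits (0,2):0^2=2 (1,1):1^1=0 (0,1):0^1=1 -> mex({0, 1, 2}) = 3
G(4): splits (0,3):0^3=3 (1,2):1^2=3 (0,2):0^2=2 (1,1):1^1=0 -> mex({0, 2, 3}) = 1
Therefore G(4) = 1.

1


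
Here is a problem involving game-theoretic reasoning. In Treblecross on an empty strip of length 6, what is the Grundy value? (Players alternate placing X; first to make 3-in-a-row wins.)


Treblecross: place X on empty cells; 3-in-a-row wins.
Playing within two cells of an existing X lets the opponent win at once, so sensible play treats the cells i-2..i+2 around each X as dead. The player left with no safe cell loses, so this is a normal-play take-away game on strips of safe cells.
Placing X at cell i (0-indexed) of a strip of k safe cells leaves independent strips of sizes max(0, i-2) and max(0, k-i-3). Hence G(k) = mex{ G(max(0,i-2)) XOR G(max(0,k-i-3)) : 0 <= i < k }, with G(0) = 0.
G(1): splits (0,0):0^0=0 -> mex({0}) = 1
G(2): splits (0,0):0^0=0 -> mex({0}) = 1
G(3): splits (0,0):0^0=0 -> mex({0}) = 1
G(4): splits (0,1):0^1=1 (0,0):0^0=0 -> mex({0, 1}) = 2
G(5): splits (0,2):0^1=1 (0,1):0^1=1 (0,0):0^0=0 -> mex({0, 1}) = 2
G(6) = mex({1}) = 0
Therefore G(6) = 0.

0


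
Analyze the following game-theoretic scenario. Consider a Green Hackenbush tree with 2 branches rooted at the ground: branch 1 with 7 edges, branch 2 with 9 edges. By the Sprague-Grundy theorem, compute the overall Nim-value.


The tree has 2 branches from the ground vertex.
In Green Hackenbush, the Nim-value of a simple path of length k is k.
Branch 1: length 7, Nim-value = 7
Branch 2: length 9, Nim-value = 9
Total Nim-value = XOR of all branch values:
0 XOR 7 = 7
7 XOR 9 = 14
Nim-value of the tree = 14

14


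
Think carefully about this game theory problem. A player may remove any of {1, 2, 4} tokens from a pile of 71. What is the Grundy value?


The subtraction set is S = {1, 2, 4}.
G(k) = mex{ G(k - s) : s in S, s <= k }. We compute iteratively: G(0) = 0.
G(1) = mex({0}) = 1
G(2) = mex({0, 1}) = 2
G(3) = mex({1, 2}) = 0
G(4) = mex({0, 2}) = 1
G(5) = mex({0, 1}) = 2
G(6) = mex({1, 2}) = 0
Observe that G(3)..G(6) = 0, 1, 2, 0 repeats G(0)..G(3) = 0, 1, 2, 0.
For k >= max(S) = 4, G(k) is determined by the previous 4 values G(k-4)..G(k-1); a window of 4 consecutive values has recurred shifted by 3, so by induction G(k + 3) = G(k) for all k >= 0: the sequence is periodic from the start with period 3.
One period: G(0..2) = 0, 1, 2.
71 mod 3 = 2, so G(71) = G(2) = 2.

2


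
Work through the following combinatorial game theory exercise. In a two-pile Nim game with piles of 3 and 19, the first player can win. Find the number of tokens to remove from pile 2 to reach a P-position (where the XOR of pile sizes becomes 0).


Piles: 3 and 19
Current XOR: 3 XOR 19 = 16 (non-zero, so this is an N-position).
To make the XOR zero, we need to find a move that balances the piles.
For pile 2 (size 19): target = 19 XOR 16 = 3
We reduce pile 2 from 19 to 3.
Tokens removed: 19 - 3 = 16
Verification: 3 XOR 3 = 0

16


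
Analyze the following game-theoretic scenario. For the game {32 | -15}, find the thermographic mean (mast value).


Game = {32 | -15}, a switch {a | b} with numbers a > b.
Its thermograph has left wall a - t and right wall b + t, which meet at t = (a - b)/2, where both equal (a + b)/2. So the mast (mean value) is at (a + b)/2.
Mean = (32 + (-15))/2 = 17/2 = 17/2

17/2


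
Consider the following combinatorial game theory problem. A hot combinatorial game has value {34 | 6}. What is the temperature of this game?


The game is {34 | 6}, a switch {a | b} with numbers a > b.
Cooling {a | b} by t gives {a - t | b + t}, which stops being hot when a - t = b + t, i.e. at t = (a - b)/2. So the temperature of a switch is (a - b)/2.
Temperature = (Left option - Right option) / 2
= (34 - (6)) / 2
= 28 / 2
= 14

14


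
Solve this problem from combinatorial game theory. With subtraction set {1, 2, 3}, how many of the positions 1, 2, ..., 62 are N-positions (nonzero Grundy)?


Subtraction set S = {1, 2, 3}, so G(n) = n mod 4.
G(n) = 0 when n is a multiple of 4.
Multiples of 4 in [1, 62]: 15
N-positions (nonzero Grundy) = 62 - 15 = 47

47


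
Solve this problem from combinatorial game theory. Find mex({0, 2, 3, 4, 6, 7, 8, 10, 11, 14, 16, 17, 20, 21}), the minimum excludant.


Set = {0, 2, 3, 4, 6, 7, 8, 10, 11, 14, 16, 17, 20, 21}
0 is in the set.
1 is NOT in the set. This is the mex.
mex = 1

1


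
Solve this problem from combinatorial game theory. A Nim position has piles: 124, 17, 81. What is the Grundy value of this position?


We need the XOR (exclusive or) of all pile sizes.
After XOR-ing pile 1 (size 124): 0 XOR 124 = 124
After XOR-ing pile 2 (size 17): 124 XOR 17 = 109
After XOR-ing pile 3 (size 81): 109 XOR 81 = 60
The Nim-value of this position is 60.

60


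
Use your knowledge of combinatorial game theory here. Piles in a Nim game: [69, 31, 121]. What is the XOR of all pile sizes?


We need the XOR (exclusive or) of all pile sizes.
After XOR-ing pile 1 (size 69): 0 XOR 69 = 69
After XOR-ing pile 2 (size 31): 69 XOR 31 = 90
After XOR-ing pile 3 (size 121): 90 XOR 121 = 35
The Nim-value of this position is 35.

35


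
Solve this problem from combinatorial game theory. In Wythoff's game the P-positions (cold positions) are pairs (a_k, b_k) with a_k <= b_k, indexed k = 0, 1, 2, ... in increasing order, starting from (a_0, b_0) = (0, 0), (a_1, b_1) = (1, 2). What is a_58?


By Wythoff's theorem, a_k = floor(k * phi) and b_k = floor(k * phi^2) = a_k + k, where phi = (1 + sqrt(5))/2 is the golden ratio.
phi = (1 + sqrt(5))/2 = 1.618034
k = 58
k * phi = 58 * 1.618034 = 93.845971
a_58 = floor(k * phi) = 93

93


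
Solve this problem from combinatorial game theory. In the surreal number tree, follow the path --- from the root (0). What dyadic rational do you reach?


Sign expansion: ---
Rule: track bounds (lo, hi), initially (-inf, +inf). On '+', the current value becomes lo and we move to the simplest number in (value, hi): value + 1 if hi = +inf, otherwise the midpoint (value + hi)/2. On '-', the current value becomes hi and we move to value - 1 if lo = -inf, otherwise the midpoint (lo + value)/2.
Start at 0.
Step 1: sign = -, move left. Bounds: (-inf, 0). Value = -1
Step 2: sign = -, move left. Bounds: (-inf, -1). Value = -2
Step 3: sign = -, move left. Bounds: (-inf, -2). Value = -3
The surreal number with sign expansion --- is -3.

-3


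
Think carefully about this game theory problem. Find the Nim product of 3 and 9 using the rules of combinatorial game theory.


Nim multiplication is bilinear over XOR: (u XOR v) * w = (u*w) XOR (v*w).
So we split each operand into its bit components and XOR the pairwise Nim products.
3 = 1 + 2 (as XOR of powers of 2).
9 = 1 + 8 (as XOR of powers of 2).
Using the standard Nim-product table on single bits:
  2*2 = 3,   2*4 = 8,   2*8 = 12,
  4*4 = 6,   4*8 = 11,  8*8 = 13,
and  1*x = x (identity), k*l = l*k (commutative).
Pairwise Nim products:
  1 * 1 = 1
  1 * 8 = 8
  2 * 1 = 2
  2 * 8 = 12
XOR them: 1 XOR 8 XOR 2 XOR 12 = 7.
Result: 3 * 9 = 7 (in Nim).

7


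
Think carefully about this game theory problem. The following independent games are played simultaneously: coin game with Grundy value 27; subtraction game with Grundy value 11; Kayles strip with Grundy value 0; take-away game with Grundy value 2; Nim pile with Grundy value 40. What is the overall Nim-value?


By the Sprague-Grundy theorem, the Grundy value of a sum of games is the XOR of individual Grundy values.
coin game: Grundy value = 27. Running XOR: 0 XOR 27 = 27
subtraction game: Grundy value = 11. Running XOR: 27 XOR 11 = 16
Kayles strip: Grundy value = 0. Running XOR: 16 XOR 0 = 16
take-away game: Grundy value = 2. Running XOR: 16 XOR 2 = 18
Nim pile: Grundy value = 40. Running XOR: 18 XOR 40 = 58
The combined Grundy value is 58.

58


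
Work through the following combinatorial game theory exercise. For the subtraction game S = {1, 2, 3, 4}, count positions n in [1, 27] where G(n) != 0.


Subtraction set S = {1, 2, 3, 4}, so G(n) = n mod 5.
G(n) = 0 when n is a multiple of 5.
Multiples of 5 in [1, 27]: 5
N-positions (nonzero Grundy) = 27 - 5 = 22

22


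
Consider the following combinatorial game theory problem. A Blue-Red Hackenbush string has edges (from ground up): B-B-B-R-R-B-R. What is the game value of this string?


Edges (from ground): B-B-B-R-R-B-R
By Berlekamp's sign-expansion rule, a Blue-Red Hackenbush stalk has the value of the surreal number whose sign sequence is the edge sequence with B -> + and R -> -.
Sign sequence: +++--+-
Trace the sign expansion in the surreal number tree, starting from 0:
Edge 1: B (sign +) -> bounds (0, +inf), value = 1
Edge 2: B (sign +) -> bounds (1, +inf), value = 2
Edge 3: B (sign +) -> bounds (2, +inf), value = 3
Edge 4: R (sign -) -> bounds (2, 3), value = 5/2
Edge 5: R (sign -) -> bounds (2, 5/2), value = 9/4
Edge 6: B (sign +) -> bounds (9/4, 5/2), value = 19/8
Edge 7: R (sign -) -> bounds (9/4, 19/8), value = 37/16
Game value = 37/16

37/16


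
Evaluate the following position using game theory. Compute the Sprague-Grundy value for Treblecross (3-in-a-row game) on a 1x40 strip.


Treblecross: place X on empty cells; 3-in-a-row wins.
Playing within two cells of an existing X lets the opponent win at once, so sensible play treats the cells i-2..i+2 around each X as dead. The player left with no safe cell loses, so this is a normal-play take-away game on strips of safe cells.
Placing X at cell i (0-indexed) of a strip of k safe cells leaves independent strips of sizes max(0, i-2) and max(0, k-i-3). Hence G(k) = mex{ G(max(0,i-2)) XOR G(max(0,k-i-3)) : 0 <= i < k }, with G(0) = 0.
G(1): splits (0,0):0^0=0 -> mex({0}) = 1
G(2): splits (0,0):0^0=0 -> mex({0}) = 1
G(3): splits (0,0):0^0=0 -> mex({0}) = 1
G(4): splits (0,1):0^1=1 (0,0):0^0=0 -> mex({0, 1}) = 2
G(5): splits (0,2):0^1=1 (0,1):0^1=1 (0,0):0^0=0 -> mex({0, 1}) = 2
G(6) = mex({1}) = 0
G(7) = mex({0, 1, 2}) = 3
G(8) = mex({0, 1, 2}) = 3
G(9) = mex({0, 2}) = 1
G(10) = mex({0, 2, 3}) = 1
G(11) = mex({0, 3}) = 1
G(12) = mex({1, 3}) = 0
G(13) = mex({0, 1, 2, 3}) = 4
G(14) = mex({0, 1, 2}) = 3
G(15) = mex({0, 1, 2}) = 3
G(16) = mex({0, 1, 2, 4}) = 3
G(17) = mex({0, 1, 3, 4}) = 2
G(18) = mex({0, 1, 3, 4}) = 2
G(19) = mex({0, 1, 3, 5}) = 2
G(20) = mex({0, 1, 2, 3, 5}) = 4
G(21) = mex({0, 1, 2, 3, 5}) = 4
G(22) = mex({1, 2, 6}) = 0
G(23) = mex({0, 1, 2, 3, 4, 6}) = 5
G(24) = mex({0, 1, 2, 3, 4}) = 5
G(25) = mex({0, 1, 3, 4, 7}) = 2
G(26) = mex({0, 1, 3, 4, 5, 7}) = 2
G(27) = mex({0, 1, 3, 5}) = 2
G(28) = mex({0, 1, 2, 5}) = 3
G(29) = mex({0, 1, 2, 4, 5, 6}) = 3
G(30) = mex({1, 2, 4, 6}) = 0
G(31) = mex({0, 1, 2, 3, 4, 6}) = 5
G(32) = mex({1, 2, 3, 4, 7}) = 0
G(33) = mex({0, 3, 7}) = 1
G(34) = mex({0, 2, 3, 5, 7}) = 1
G(35) = mex({0, 2, 3, 5, 6}) = 1
G(36) = mex({0, 1, 2, 5, 6}) = 3
G(37) = mex({0, 1, 2, 4, 5, 6}) = 3
G(38) = mex({0, 1, 2, 4}) = 3
G(39) = mex({0, 1, 2, 3, 4, 7}) = 5
G(40) = mex({0, 1, 2, 3, 4, 5, 7}) = 6
Therefore G(40) = 6.

6


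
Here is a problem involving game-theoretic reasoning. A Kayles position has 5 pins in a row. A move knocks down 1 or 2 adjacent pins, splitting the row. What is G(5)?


Kayles: a move removes 1 or 2 adjacent pins from a contiguous row.
Removing pins from a row of k leaves two independent rows (a, b) with a + b = k - 1 (one pin) or a + b = k - 2 (two pins); an end removal gives a = 0.
By Sprague-Grundy, G(k) = mex{ G(a) XOR G(b) } over all these splits. G(0) = 0.
G(1): splits (0,0):0^0=0 -> mex({0}) = 1
G(2): splits (0,1):0^1=1 (0,0):0^0=0 -> mex({0, 1}) = 2
G(3): splits (0,2):0^2=2 (1,1):1^1=0 (0,1):0^1=1 -> mex({0, 1, 2}) = 3
G(4): splits (0,3):0^3=3 (1,2):1^2=3 (0,2):0^2=2 (1,1):1^1=0 -> mex({0, 2, 3}) = 1
G(5): splits (0,4):0^1=1 (1,3):1^3=2 (2,2):2^2=0 (0,3):0^3=3 (1,2):1^2=3 -> mex({0, 1, 2, 3}) = 4
Therefore G(5) = 4.

4


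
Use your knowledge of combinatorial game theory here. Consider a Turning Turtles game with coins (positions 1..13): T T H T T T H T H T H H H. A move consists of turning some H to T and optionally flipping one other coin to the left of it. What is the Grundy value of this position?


Coins: T T H T T T H T H T H H H
Key fact: a single head at position k behaves exactly like a Nim heap of size k (turning it to T and optionally flipping a coin at j < k corresponds to moving the heap from k to j, or to 0), and heads combine as a disjunctive sum (two heads at the same place would cancel, matching j XOR j = 0). So the Nim-value is the XOR of the 1-indexed positions of the heads.
Face-up positions (1-indexed): [3, 7, 9, 11, 12, 13]
XOR 0 with 3: 0 XOR 3 = 3
XOR 3 with 7: 3 XOR 7 = 4
XOR 4 with 9: 4 XOR 9 = 13
XOR 13 with 11: 13 XOR 11 = 6
XOR 6 with 12: 6 XOR 12 = 10
XOR 10 with 13: 10 XOR 13 = 7
Nim-value = 7

7


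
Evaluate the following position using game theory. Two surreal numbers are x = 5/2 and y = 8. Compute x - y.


x = 5/2, y = 8
Converting to common denominator: 2
x = 5/2, y = 16/2
x - y = 5/2 - 8 = -11/2

-11/2


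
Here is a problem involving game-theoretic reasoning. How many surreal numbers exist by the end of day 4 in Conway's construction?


Day 0: {|} = 0 is born. Count = 1.
Day n: the number of surreal numbers born by day n is 2^(n+1) - 1.
By day 0: 2^1 - 1 = 1
By day 1: 2^2 - 1 = 3
By day 2: 2^3 - 1 = 7
By day 3: 2^4 - 1 = 15
By day 4: 2^5 - 1 = 31
By day 4: 31 surreal numbers.

31


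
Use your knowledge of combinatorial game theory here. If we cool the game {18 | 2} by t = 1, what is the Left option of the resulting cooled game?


Original game: {18 | 2} (a switch {a | b} with a > b).
Cooling by t (for t below the temperature (a - b)/2 = 8) taxes each move by t: {a | b} cooled by t is {a - t | b + t}.
Cooling amount: t = 1
Cooled Left option: 18 - 1 = 17
Cooled Right option: 2 + 1 = 3
Cooled game: {17 | 3}
Left option = 17

17


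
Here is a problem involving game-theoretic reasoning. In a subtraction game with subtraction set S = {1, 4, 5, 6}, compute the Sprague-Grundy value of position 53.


The subtraction set is S = {1, 4, 5, 6}.
G(k) = mex{ G(k - s) : s in S, s <= k }. We compute iteratively: G(0) = 0.
G(1) = mex({0}) = 1
G(2) = mex({1}) = 0
G(3) = mex({0}) = 1
G(4) = mex({0, 1}) = 2
G(5) = mex({0, 1, 2}) = 3
G(6) = mex({0, 1, 3}) = 2
G(7) = mex({0, 1, 2}) = 3
G(8) = mex({0, 1, 2, 3}) = 4
G(9) = mex({1, 2, 3, 4}) = 0
G(10) = mex({0, 2, 3}) = 1
G(11) = mex({1, 2, 3}) = 0
G(12) = mex({0, 2, 3, 4}) = 1
G(13) = mex({0, 1, 3, 4}) = 2
G(14) = mex({0, 1, 2, 4}) = 3
Observe that G(9)..G(14) = 0, 1, 0, 1, 2, 3 repeats G(0)..G(5) = 0, 1, 0, 1, 2, 3.
For k >= max(S) = 6, G(k) is determined by the previous 6 values G(k-6)..G(k-1); a window of 6 consecutive values has recurred shifted by 9, so by induction G(k + 9) = G(k) for all k >= 0: the sequence is periodic from the start with period 9.
One period: G(0..8) = 0, 1, 0, 1, 2, 3, 2, 3, 4.
53 mod 9 = 8, so G(53) = G(8) = 4.

4


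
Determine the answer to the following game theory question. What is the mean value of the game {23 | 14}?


Game = {23 | 14}, a switch {a | b} with numbers a > b.
Its thermograph has left wall a - t and right wall b + t, which meet at t = (a - b)/2, where both equal (a + b)/2. So the mast (mean value) is at (a + b)/2.
Mean = (23 + (14))/2 = 37/2 = 37/2

37/2


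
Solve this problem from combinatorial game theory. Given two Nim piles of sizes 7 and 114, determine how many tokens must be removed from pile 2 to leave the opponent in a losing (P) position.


Piles: 7 and 114
Current XOR: 7 XOR 114 = 117 (non-zero, so this is an N-position).
To make the XOR zero, we need to find a move that balances the piles.
For pile 2 (size 114): target = 114 XOR 117 = 7
We reduce pile 2 from 114 to 7.
Tokens removed: 114 - 7 = 107
Verification: 7 XOR 7 = 0

107


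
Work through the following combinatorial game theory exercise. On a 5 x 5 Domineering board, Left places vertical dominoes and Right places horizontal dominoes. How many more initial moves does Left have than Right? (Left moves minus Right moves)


Board is 5 x 5 (rows x cols).
Left (vertical) placements: (rows-1) * cols = 4 * 5 = 20
Right (horizontal) placements: rows * (cols-1) = 5 * 4 = 20
Advantage = Left - Right = 20 - 20 = 0

0


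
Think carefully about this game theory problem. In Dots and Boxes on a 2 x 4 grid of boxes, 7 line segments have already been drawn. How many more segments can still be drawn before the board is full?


Grid: 2 x 4 boxes, i.e. 3 rows and 5 columns of dots.
Horizontal edges: (rows + 1) * cols = 3 * 4 = 12
Vertical edges: rows * (cols + 1) = 2 * 5 = 10
Total edges: 12 + 10 = 22
Edges drawn: 7
Remaining: 22 - 7 = 15

15


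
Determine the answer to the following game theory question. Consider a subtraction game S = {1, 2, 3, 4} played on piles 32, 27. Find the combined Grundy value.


Subtraction set: {1, 2, 3, 4}
For this subtraction set, G(n) = n mod 5 (period = max + 1 = 5).
Pile 1 (size 32): G(32) = 32 mod 5 = 2
Pile 2 (size 27): G(27) = 27 mod 5 = 2
Total Grundy value = XOR of all: 2 XOR 2 = 0

0


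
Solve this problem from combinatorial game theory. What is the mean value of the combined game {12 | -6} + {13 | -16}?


G1 = {12 | -6}, G2 = {13 | -16}
Each is a switch {a | b} with numbers a > b; its mean value is (a + b)/2, and mean value is additive over game sums: m(G1 + G2) = m(G1) + m(G2).
Mean of G1 = (12 + (-6))/2 = 6/2 = 3
Mean of G2 = (13 + (-16))/2 = -3/2 = -3/2
Mean of G1 + G2 = 3 + -3/2 = 3/2

3/2


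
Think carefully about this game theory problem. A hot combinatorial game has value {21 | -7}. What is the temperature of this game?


The game is {21 | -7}, a switch {a | b} with numbers a > b.
Cooling {a | b} by t gives {a - t | b + t}, which stops being hot when a - t = b + t, i.e. at t = (a - b)/2. So the temperature of a switch is (a - b)/2.
Temperature = (Left option - Right option) / 2
= (21 - (-7)) / 2
= 28 / 2
= 14

14


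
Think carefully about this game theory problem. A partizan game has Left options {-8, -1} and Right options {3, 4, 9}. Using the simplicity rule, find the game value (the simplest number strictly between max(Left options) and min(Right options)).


Left options: {-8, -1}, max = -1
Right options: {3, 4, 9}, min = 3
All options are numbers and max(Left) < min(Right), so by the simplicity theorem the value is the simplest (earliest-born) number strictly between -1 and 3.
Integers 0 through 2 all lie strictly between -1 and 3.
Among integers, the simplest (lowest birthday = smallest |n|; 0 is born on day 0, +-n on day n) is 0.
No non-integer in the interval can be simpler: if x is a non-integer in the interval, then floor(x) or ceil(x) also lies in the interval (the interval contains an integer), and both are proper prefixes of x's sign expansion, i.e. born earlier. So the game value is 0.
Game value = 0

0


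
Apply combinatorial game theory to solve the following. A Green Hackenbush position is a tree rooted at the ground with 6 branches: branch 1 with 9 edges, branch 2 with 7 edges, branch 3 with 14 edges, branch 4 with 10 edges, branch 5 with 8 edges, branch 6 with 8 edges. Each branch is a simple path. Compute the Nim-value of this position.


The tree has 6 branches from the ground vertex.
In Green Hackenbush, the Nim-value of a simple path of length k is k.
Branch 1: length 9, Nim-value = 9
Branch 2: length 7, Nim-value = 7
Branch 3: length 14, Nim-value = 14
Branch 4: length 10, Nim-value = 10
Branch 5: length 8, Nim-value = 8
Branch 6: length 8, Nim-value = 8
Total Nim-value = XOR of all branch values:
0 XOR 9 = 9
9 XOR 7 = 14
14 XOR 14 = 0
0 XOR 10 = 10
10 XOR 8 = 2
2 XOR 8 = 10
Nim-value of the tree = 10

10


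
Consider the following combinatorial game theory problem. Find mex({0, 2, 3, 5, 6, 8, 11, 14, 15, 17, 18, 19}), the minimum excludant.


Set = {0, 2, 3, 5, 6, 8, 11, 14, 15, 17, 18, 19}
0 is in the set.
1 is NOT in the set. This is the mex.
mex = 1

1


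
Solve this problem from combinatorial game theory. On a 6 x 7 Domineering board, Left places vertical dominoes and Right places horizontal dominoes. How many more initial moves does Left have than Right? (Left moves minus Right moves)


Board is 6 x 7 (rows x cols).
Left (vertical) placements: (rows-1) * cols = 5 * 7 = 35
Right (horizontal) placements: rows * (cols-1) = 6 * 6 = 36
Advantage = Left - Right = 35 - 36 = -1

-1


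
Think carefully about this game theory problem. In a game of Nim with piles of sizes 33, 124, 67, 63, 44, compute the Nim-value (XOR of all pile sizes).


We need the XOR (exclusive or) of all pile sizes.
After XOR-ing pile 1 (size 33): 0 XOR 33 = 33
After XOR-ing pile 2 (size 124): 33 XOR 124 = 93
After XOR-ing pile 3 (size 67): 93 XOR 67 = 30
After XOR-ing pile 4 (size 63): 30 XOR 63 = 33
After XOR-ing pile 5 (size 44): 33 XOR 44 = 13
The Nim-value of this position is 13.

13


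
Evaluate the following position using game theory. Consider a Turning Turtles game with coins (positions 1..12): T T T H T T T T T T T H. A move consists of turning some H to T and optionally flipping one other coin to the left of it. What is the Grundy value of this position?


Coins: T T T H T T T T T T T H
Key fact: a single head at position k behaves exactly like a Nim heap of size k (turning it to T and optionally flipping a coin at j < k corresponds to moving the heap from k to j, or to 0), and heads combine as a disjunctive sum (two heads at the same place would cancel, matching j XOR j = 0). So the Nim-value is the XOR of the 1-indexed positions of the heads.
Face-up positions (1-indexed): [4, 12]
XOR 0 with 4: 0 XOR 4 = 4
XOR 4 with 12: 4 XOR 12 = 8
Nim-value = 8

8


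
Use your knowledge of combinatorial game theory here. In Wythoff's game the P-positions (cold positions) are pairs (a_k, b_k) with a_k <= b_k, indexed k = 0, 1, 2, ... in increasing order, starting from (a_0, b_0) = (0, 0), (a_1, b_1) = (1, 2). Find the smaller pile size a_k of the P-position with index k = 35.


By Wythoff's theorem, a_k = floor(k * phi) and b_k = floor(k * phi^2) = a_k + k, where phi = (1 + sqrt(5))/2 is the golden ratio.
phi = (1 + sqrt(5))/2 = 1.618034
k = 35
k * phi = 35 * 1.618034 = 56.631190
a_35 = floor(k * phi) = 56

56


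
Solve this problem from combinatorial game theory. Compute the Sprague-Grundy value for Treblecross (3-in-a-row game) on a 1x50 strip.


Treblecross: place X on empty cells; 3-in-a-row wins.
Playing within two cells of an existing X lets the opponent win at once, so sensible play treats the cells i-2..i+2 around each X as dead. The player left with no safe cell loses, so this is a normal-play take-away game on strips of safe cells.
Placing X at cell i (0-indexed) of a strip of k safe cells leaves independent strips of sizes max(0, i-2) and max(0, k-i-3). Hence G(k) = mex{ G(max(0,i-2)) XOR G(max(0,k-i-3)) : 0 <= i < k }, with G(0) = 0.
G(1): splits (0,0):0^0=0 -> mex({0}) = 1
G(2): splits (0,0):0^0=0 -> mex({0}) = 1
G(3): splits (0,0):0^0=0 -> mex({0}) = 1
G(4): splits (0,1):0^1=1 (0,0):0^0=0 -> mex({0, 1}) = 2
G(5): splits (0,2):0^1=1 (0,1):0^1=1 (0,0):0^0=0 -> mex({0, 1}) = 2
G(6) = mex({1}) = 0
G(7) = mex({0, 1, 2}) = 3
G(8) = mex({0, 1, 2}) = 3
G(9) = mex({0, 2}) = 1
G(10) = mex({0, 2, 3}) = 1
G(11) = mex({0, 3}) = 1
G(12) = mex({1, 3}) = 0
G(13) = mex({0, 1, 2, 3}) = 4
G(14) = mex({0, 1, 2}) = 3
G(15) = mex({0, 1, 2}) = 3
G(16) = mex({0, 1, 2, 4}) = 3
G(17) = mex({0, 1, 3, 4}) = 2
G(18) = mex({0, 1, 3, 4}) = 2
G(19) = mex({0, 1, 3, 5}) = 2
G(20) = mex({0, 1, 2, 3, 5}) = 4
G(21) = mex({0, 1, 2, 3, 5}) = 4
G(22) = mex({1, 2, 6}) = 0
G(23) = mex({0, 1, 2, 3, 4, 6}) = 5
G(24) = mex({0, 1, 2, 3, 4}) = 5
G(25) = mex({0, 1, 3, 4, 7}) = 2
G(26) = mex({0, 1, 3, 4, 5, 7}) = 2
G(27) = mex({0, 1, 3, 5}) = 2
G(28) = mex({0, 1, 2, 5}) = 3
G(29) = mex({0, 1, 2, 4, 5, 6}) = 3
G(30) = mex({1, 2, 4, 6}) = 0
G(31) = mex({0, 1, 2, 3, 4, 6}) = 5
G(32) = mex({1, 2, 3, 4, 7}) = 0
G(33) = mex({0, 3, 7}) = 1
G(34) = mex({0, 2, 3, 5, 7}) = 1
G(35) = mex({0, 2, 3, 5, 6}) = 1
G(36) = mex({0, 1, 2, 5, 6}) = 3
G(37) = mex({0, 1, 2, 4, 5, 6}) = 3
G(38) = mex({0, 1, 2, 4}) = 3
G(39) = mex({0, 1, 2, 3, 4, 7}) = 5
G(40) = mex({0, 1, 2, 3, 4, 5, 7}) = 6
G(41) = mex({0, 1, 2, 3, 5, 7}) = 4
G(42) = mex({0, 1, 2, 3, 5, 6, 7}) = 4
G(43) = mex({0, 2, 3, 5, 6}) = 1
G(44) = mex({1, 2, 3, 4, 5, 6}) = 0
G(45) = mex({0, 1, 2, 3, 4, 6, 7}) = 5
G(46) = mex({0, 1, 2, 3, 4, 7}) = 5
G(47) = mex({0, 1, 2, 3, 4, 5, 7}) = 6
G(48) = mex({0, 1, 2, 3, 4, 5, 7}) = 6
G(49) = mex({0, 1, 3, 4, 5, 7}) = 2
G(50) = mex({0, 1, 2, 3, 4, 5, 6}) = 7
Therefore G(50) = 7.

7


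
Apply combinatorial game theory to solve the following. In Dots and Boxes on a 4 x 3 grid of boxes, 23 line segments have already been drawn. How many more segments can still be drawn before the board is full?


Grid: 4 x 3 boxes, i.e. 5 rows and 4 columns of dots.
Horizontal edges: (rows + 1) * cols = 5 * 3 = 15
Vertical edges: rows * (cols + 1) = 4 * 4 = 16
Total edges: 15 + 16 = 31
Edges drawn: 23
Remaining: 31 - 23 = 8

8


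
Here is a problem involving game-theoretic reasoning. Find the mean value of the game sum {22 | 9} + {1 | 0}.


G1 = {22 | 9}, G2 = {1 | 0}
Each is a switch {a | b} with numbers a > b; its mean value is (a + b)/2, and mean value is additive over game sums: m(G1 + G2) = m(G1) + m(G2).
Mean of G1 = (22 + (9))/2 = 31/2 = 31/2
Mean of G2 = (1 + (0))/2 = 1/2 = 1/2
Mean of G1 + G2 = 31/2 + 1/2 = 16

16


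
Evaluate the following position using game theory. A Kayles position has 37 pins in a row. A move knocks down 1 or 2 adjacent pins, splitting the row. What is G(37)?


Kayles: a move removes 1 or 2 adjacent pins from a contiguous row.
Removing pins from a row of k leaves two independent rows (a, b) with a + b = k - 1 (one pin) or a + b = k - 2 (two pins); an end removal gives a = 0.
By Sprague-Grundy, G(k) = mex{ G(a) XOR G(b) } over all these splits. G(0) = 0.
G(1): splits (0,0):0^0=0 -> mex({0}) = 1
G(2): splits (0,1):0^1=1 (0,0):0^0=0 -> mex({0, 1}) = 2
G(3): splits (0,2):0^2=2 (1,1):1^1=0 (0,1):0^1=1 -> mex({0, 1, 2}) = 3
G(4): splits (0,3):0^3=3 (1,2):1^2=3 (0,2):0^2=2 (1,1):1^1=0 -> mex({0, 2, 3}) = 1
G(5): splits (0,4):0^1=1 (1,3):1^3=2 (2,2):2^2=0 (0,3):0^3=3 (1,2):1^2=3 -> mex({0, 1, 2, 3}) = 4
G(6) = mex({0, 1, 2, 4}) = 3
G(7) = mex({0, 1, 3, 4, 5}) = 2
G(8) = mex({0, 2, 3, 5, 6}) = 1
G(9) = mex({0, 1, 2, 3, 6, 7}) = 4
G(10) = mex({0, 1, 3, 4, 5, 7}) = 2
G(11) = mex({0, 1, 2, 3, 4, 5}) = 6
G(12) = mex({0, 1, 2, 3, 5, 6, 7}) = 4
G(13) = mex({0, 2, 3, 4, 6, 7}) = 1
G(14) = mex({0, 1, 4, 5, 6, 7}) = 2
G(15) = mex({0, 1, 2, 3, 4, 5, 6}) = 7
G(16) = mex({0, 2, 3, 5, 6, 7}) = 1
G(17) = mex({0, 1, 2, 3, 5, 6, 7}) = 4
G(18) = mex({0, 1, 2, 4, 5, 6}) = 3
G(19) = mex({0, 1, 3, 4, 5, 7}) = 2
G(20) = mex({0, 2, 3, 4, 5, 6, 7}) = 1
G(21) = mex({0, 1, 2, 3, 5, 6, 7}) = 4
G(22) = mex({0, 1, 2, 3, 4, 5, 7}) = 6
G(23) = mex({0, 1, 2, 3, 4, 5, 6}) = 7
G(24) = mex({0, 1, 2, 3, 5, 6, 7}) = 4
G(25) = mex({0, 2, 3, 4, 6, 7}) = 1
G(26) = mex({0, 1, 3, 4, 5, 6, 7}) = 2
G(27) = mex({0, 1, 2, 3, 4, 5, 6, 7}) = 8
G(28) = mex({0, 1, 2, 3, 4, 6, 7, 8}) = 5
G(29) = mex({0, 1, 2, 3, 5, 6, 7, 8, 9}) = 4
G(30) = mex({0, 1, 2, 3, 4, 5, 6, 9, 10}) = 7
G(31) = mex({0, 1, 3, 4, 5, 7, 10, 11}) = 2
G(32) = mex({0, 2, 3, 4, 5, 6, 7, 9, 11}) = 1
G(33) = mex({0, 1, 2, 3, 4, 5, 6, 7, 9, 12}) = 8
G(34) = mex({0, 1, 2, 3, 4, 5, 7, 8, 11, 12}) = 6
G(35) = mex({0, 1, 2, 3, 4, 5, 6, 8, 9, 10, 11}) = 7
G(36) = mex({0, 1, 2, 3, 5, 6, 7, 9, 10}) = 4
G(37) = mex({0, 2, 3, 4, 6, 7, 9, 10, 11, 12}) = 1
Therefore G(37) = 1.

1


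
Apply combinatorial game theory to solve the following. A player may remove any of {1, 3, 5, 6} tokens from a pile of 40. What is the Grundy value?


The subtraction set is S = {1, 3, 5, 6}.
G(k) = mex{ G(k - s) : s in S, s <= k }. We compute iteratively: G(0) = 0.
G(1) = mex({0}) = 1
G(2) = mex({1}) = 0
G(3) = mex({0}) = 1
G(4) = mex({1}) = 0
G(5) = mex({0}) = 1
G(6) = mex({0, 1}) = 2
G(7) = mex({0, 1, 2}) = 3
G(8) = mex({0, 1, 3}) = 2
G(9) = mex({0, 1, 2}) = 3
G(10) = mex({0, 1, 3}) = 2
G(11) = mex({1, 2}) = 0
G(12) = mex({0, 2, 3}) = 1
G(13) = mex({1, 2, 3}) = 0
G(14) = mex({0, 2, 3}) = 1
G(15) = mex({1, 2, 3}) = 0
G(16) = mex({0, 2}) = 1
Observe that G(11)..G(16) = 0, 1, 0, 1, 0, 1 repeats G(0)..G(5) = 0, 1, 0, 1, 0, 1.
For k >= max(S) = 6, G(k) is determined by the previous 6 values G(k-6)..G(k-1); a window of 6 consecutive values has recurred shifted by 11, so by induction G(k + 11) = G(k) for all k >= 0: the sequence is periodic from the start with period 11.
One period: G(0..10) = 0, 1, 0, 1, 0, 1, 2, 3, 2, 3, 2.
40 mod 11 = 7, so G(40) = G(7) = 3.

3


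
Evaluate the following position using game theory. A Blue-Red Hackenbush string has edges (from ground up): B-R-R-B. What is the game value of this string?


Edges (from ground): B-R-R-B
By Berlekamp's sign-expansion rule, a Blue-Red Hackenbush stalk has the value of the surreal number whose sign sequence is the edge sequence with B -> + and R -> -.
Sign sequence: +--+
Trace the sign expansion in the surreal number tree, starting from 0:
Edge 1: B (sign +) -> bounds (0, +inf), value = 1
Edge 2: R (sign -) -> bounds (0, 1), value = 1/2
Edge 3: R (sign -) -> bounds (0, 1/2), value = 1/4
Edge 4: B (sign +) -> bounds (1/4, 1/2), value = 3/8
Game value = 3/8

3/8


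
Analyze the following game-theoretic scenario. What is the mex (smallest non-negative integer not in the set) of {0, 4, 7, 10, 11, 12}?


Set = {0, 4, 7, 10, 11, 12}
0 is in the set.
1 is NOT in the set. This is the mex.
mex = 1

1


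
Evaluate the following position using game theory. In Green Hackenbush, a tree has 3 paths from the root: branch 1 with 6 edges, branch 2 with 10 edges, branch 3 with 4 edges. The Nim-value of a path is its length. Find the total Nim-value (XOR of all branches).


The tree has 3 branches from the ground vertex.
In Green Hackenbush, the Nim-value of a simple path of length k is k.
Branch 1: length 6, Nim-value = 6
Branch 2: length 10, Nim-value = 10
Branch 3: length 4, Nim-value = 4
Total Nim-value = XOR of all branch values:
0 XOR 6 = 6
6 XOR 10 = 12
12 XOR 4 = 8
Nim-value of the tree = 8

8


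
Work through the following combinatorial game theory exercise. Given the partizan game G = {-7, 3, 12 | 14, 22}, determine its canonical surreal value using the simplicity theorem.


Left options: {-7, 3, 12}, max = 12
Right options: {14, 22}, min = 14
All options are numbers and max(Left) < min(Right), so by the simplicity theorem the value is the simplest (earliest-born) number strictly between 12 and 14.
The only integer strictly between 12 and 14 is 13.
No non-integer in the interval can be simpler: if x is a non-integer in the interval, then floor(x) or ceil(x) also lies in the interval (the interval contains an integer), and both are proper prefixes of x's sign expansion, i.e. born earlier. So the game value is 13.
Game value = 13

13


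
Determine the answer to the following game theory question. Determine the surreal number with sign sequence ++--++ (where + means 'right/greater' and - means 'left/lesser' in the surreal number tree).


Sign expansion: ++--++
Rule: track bounds (lo, hi), initially (-inf, +inf). On '+', the current value becomes lo and we move to the simplest number in (value, hi): value + 1 if hi = +inf, otherwise the midpoint (value + hi)/2. On '-', the current value becomes hi and we move to value - 1 if lo = -inf, otherwise the midpoint (lo + value)/2.
Start at 0.
Step 1: sign = +, move right. Bounds: (0, +inf). Value = 1
Step 2: sign = +, move right. Bounds: (1, +inf). Value = 2
Step 3: sign = -, move left. Bounds: (1, 2). Value = 3/2
Step 4: sign = -, move left. Bounds: (1, 3/2). Value = 5/4
Step 5: sign = +, move right. Bounds: (5/4, 3/2). Value = 11/8
Step 6: sign = +, move right. Bounds: (11/8, 3/2). Value = 23/16
The surreal number with sign expansion ++--++ is 23/16.

23/16


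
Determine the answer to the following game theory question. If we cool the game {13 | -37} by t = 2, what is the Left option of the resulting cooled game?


Original game: {13 | -37} (a switch {a | b} with a > b).
Cooling by t (for t below the temperature (a - b)/2 = 25) taxes each move by t: {a | b} cooled by t is {a - t | b + t}.
Cooling amount: t = 2
Cooled Left option: 13 - 2 = 11
Cooled Right option: -37 + 2 = -35
Cooled game: {11 | -35}
Left option = 11

11


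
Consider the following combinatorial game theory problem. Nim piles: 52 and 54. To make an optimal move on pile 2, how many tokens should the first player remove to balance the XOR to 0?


Piles: 52 and 54
Current XOR: 52 XOR 54 = 2 (non-zero, so this is an N-position).
To make the XOR zero, we need to find a move that balances the piles.
For pile 2 (size 54): target = 54 XOR 2 = 52
We reduce pile 2 from 54 to 52.
Tokens removed: 54 - 52 = 2
Verification: 52 XOR 52 = 0

2


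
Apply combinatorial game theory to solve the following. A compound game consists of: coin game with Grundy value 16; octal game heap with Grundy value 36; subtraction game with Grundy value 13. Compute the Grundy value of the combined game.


By the Sprague-Grundy theorem, the Grundy value of a sum of games is the XOR of individual Grundy values.
coin game: Grundy value = 16. Running XOR: 0 XOR 16 = 16
octal game heap: Grundy value = 36. Running XOR: 16 XOR 36 = 52
subtraction game: Grundy value = 13. Running XOR: 52 XOR 13 = 57
The combined Grundy value is 57.

57


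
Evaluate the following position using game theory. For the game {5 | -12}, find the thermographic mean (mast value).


Game = {5 | -12}, a switch {a | b} with numbers a > b.
Its thermograph has left wall a - t and right wall b + t, which meet at t = (a - b)/2, where both equal (a + b)/2. So the mast (mean value) is at (a + b)/2.
Mean = (5 + (-12))/2 = -7/2 = -7/2

-7/2
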